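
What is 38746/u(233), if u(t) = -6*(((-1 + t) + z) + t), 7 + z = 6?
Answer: -19373/1392 ≈ -13.917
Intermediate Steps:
z = -1 (z = -7 + 6 = -1)
u(t) = 12 - 12*t (u(t) = -6*(((-1 + t) - 1) + t) = -6*((-2 + t) + t) = -6*(-2 + 2*t) = 12 - 12*t)
38746/u(233) = 38746/(12 - 12*233) = 38746/(12 - 2796) = 38746/(-2784) = 38746*(-1/2784) = -19373/1392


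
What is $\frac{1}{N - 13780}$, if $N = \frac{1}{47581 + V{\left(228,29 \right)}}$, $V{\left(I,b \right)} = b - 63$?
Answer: $- \frac{47547}{655197659} \approx -7.2569 \cdot 10^{-5}$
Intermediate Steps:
$V{\left(I,b \right)} = -63 + b$
$N = \frac{1}{47547}$ ($N = \frac{1}{47581 + \left(-63 + 29\right)} = \frac{1}{47581 - 34} = \frac{1}{47547} \approx 2.1032 \cdot 10^{-5}$)
$\frac{1}{N - 13780} = \frac{1}{\frac{1}{47547} - 13780} = \frac{1}{- \frac{655197659}{47547}} = - \frac{47547}{655197659}$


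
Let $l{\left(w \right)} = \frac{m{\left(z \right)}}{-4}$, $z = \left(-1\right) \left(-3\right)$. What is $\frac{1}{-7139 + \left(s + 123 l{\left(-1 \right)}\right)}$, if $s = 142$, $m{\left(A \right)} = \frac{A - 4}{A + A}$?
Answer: $- \frac{8}{55935} \approx -0.00014302$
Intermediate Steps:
$z = 3$
$m{\left(A \right)} = \frac{-4 + A}{2 A}$
$l{\left(w \right)} = \frac{1}{24}$ ($l{\left(w \right)} = \frac{\frac{1}{2} \cdot \frac{1}{3} \left(-4 + 3\right)}{-4} = \frac{1}{2} \cdot \frac{1}{3} \left(-1\right) \left(- \frac{1}{4}\right) = \left(- \frac{1}{6}\right) \left(- \frac{1}{4}\right) = \frac{1}{24}$)
$\frac{1}{-7139 + \left(s + 123 l{\left(-1 \right)}\right)} = \frac{1}{-7139 + \left(142 + 123 \cdot \frac{1}{24}\right)} = \frac{1}{-7139 + \left(142 + \frac{41}{8}\right)} = \frac{1}{-7139 + \frac{1177}{8}} = \frac{1}{- \frac{55935}{8}} = - \frac{8}{55935}$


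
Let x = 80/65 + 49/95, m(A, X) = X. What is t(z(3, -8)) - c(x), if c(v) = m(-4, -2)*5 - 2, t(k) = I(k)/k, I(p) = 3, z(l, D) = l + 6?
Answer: 37/3 ≈ 12.333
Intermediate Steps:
z(l, D) = 6 + l
t(k) = 3/k
x = 2157/1235 (x = 80*(1/65) + 49*(1/95) = 16/13 + 49/95 = 2157/1235 ≈ 1.7466)
c(v) = -12 (c(v) = -2*5 - 2 = -10 - 2 = -12)
t(z(3, -8)) - c(x) = 3/(6 + 3) - 1*(-12) = 3/9 + 12 = 3*(1/9) + 12 = 1/3 + 12 = 37/3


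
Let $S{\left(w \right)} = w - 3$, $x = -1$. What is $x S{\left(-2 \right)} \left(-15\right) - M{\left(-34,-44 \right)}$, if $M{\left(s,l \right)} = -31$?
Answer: $-44$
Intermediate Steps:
$S{\left(w \right)} = -3 + w$ ($S{\left(w \right)} = w - 3 = -3 + w$)
$x S{\left(-2 \right)} \left(-15\right) - M{\left(-34,-44 \right)} = - (-3 - 2) \left(-15\right) - -31 = \left(-1\right) \left(-5\right) \left(-15\right) + 31 = 5 \left(-15\right) + 31 = -75 + 31 = -44$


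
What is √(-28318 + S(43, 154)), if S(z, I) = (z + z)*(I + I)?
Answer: I*√1830 ≈ 42.779*I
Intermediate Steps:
S(z, I) = 4*I*z (S(z, I) = (2*z)*(2*I) = 4*I*z)
√(-28318 + S(43, 154)) = √(-28318 + 4*154*43) = √(-28318 + 26488) = √(-1830) = I*√1830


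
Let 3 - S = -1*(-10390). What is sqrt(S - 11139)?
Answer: I*sqrt(21526) ≈ 146.72*I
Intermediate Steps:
S = -10387 (S = 3 - (-1)*(-10390) = 3 - 1*10390 = 3 - 10390 = -10387)
sqrt(S - 11139) = sqrt(-10387 - 11139) = sqrt(-21526) = I*sqrt(21526)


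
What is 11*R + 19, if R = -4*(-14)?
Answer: 635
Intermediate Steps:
R = 56
11*R + 19 = 11*56 + 19 = 616 + 19 = 635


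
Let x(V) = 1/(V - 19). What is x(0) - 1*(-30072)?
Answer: 571367/19 ≈ 30072.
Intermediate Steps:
x(V) = 1/(-19 + V)
x(0) - 1*(-30072) = 1/(-19 + 0) - 1*(-30072) = 1/(-19) + 30072 = -1/19 + 30072 = 571367/19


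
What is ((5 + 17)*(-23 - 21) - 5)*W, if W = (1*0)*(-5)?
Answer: 0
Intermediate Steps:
W = 0 (W = 0*(-5) = 0)
((5 + 17)*(-23 - 21) - 5)*W = ((5 + 17)*(-23 - 21) - 5)*0 = (22*(-44) - 5)*0 = (-968 - 5)*0 = -973*0 = 0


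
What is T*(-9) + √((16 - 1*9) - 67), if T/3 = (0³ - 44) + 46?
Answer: -54 + 2*I*√15 ≈ -54.0 + 7.746*I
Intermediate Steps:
T = 6 (T = 3*((0³ - 44) + 46) = 3*((0 - 44) + 46) = 3*(-44 + 46) = 3*2 = 6)
T*(-9) + √((16 - 1*9) - 67) = 6*(-9) + √((16 - 1*9) - 67) = -54 + √((16 - 9) - 67) = -54 + √(7 - 67) = -54 + √(-60) = -54 + 2*I*√15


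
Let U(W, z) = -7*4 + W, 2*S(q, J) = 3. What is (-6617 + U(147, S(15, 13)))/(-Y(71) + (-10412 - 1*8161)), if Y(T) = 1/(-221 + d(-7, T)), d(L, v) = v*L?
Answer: 4665564/13335413 ≈ 0.34986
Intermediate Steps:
S(q, J) = 3/2 (S(q, J) = (½)*3 = 3/2)
d(L, v) = L*v
Y(T) = 1/(-221 - 7*T)
U(W, z) = -28 + W
(-6617 + U(147, S(15, 13)))/(-Y(71) + (-10412 - 1*8161)) = (-6617 + (-28 + 147))/(-(-1)/(221 + 7*71) + (-10412 - 1*8161)) = (-6617 + 119)/(-(-1)/(221 + 497) + (-10412 - 8161)) = -6498/(-(-1)/718 - 18573) = -6498/(-1*(-1/718) - 18573) = -6498/(1/718 - 18573) = -6498/(-13335413/718) = -6498*(-718/13335413) = 4665564/13335413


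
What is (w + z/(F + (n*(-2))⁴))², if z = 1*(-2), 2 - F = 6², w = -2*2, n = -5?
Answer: 397324489/24830289 ≈ 16.002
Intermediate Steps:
w = -4
F = -34 (F = 2 - 1*6² = 2 - 1*36 = 2 - 36 = -34)
z = -2
(w + z/(F + (n*(-2))⁴))² = (-4 - 2/(-34 + (-5*(-2))⁴))² = (-4 - 2/(-34 + 10⁴))² = (-4 - 2/(-34 + 10000))² = (-4 - 2/9966)² = (-4 + (1/9966)*(-2))² = (-4 - 1/4983)² = (-19933/4983)² = 397324489/24830289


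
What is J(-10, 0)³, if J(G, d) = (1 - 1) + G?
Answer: -1000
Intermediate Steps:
J(G, d) = G (J(G, d) = 0 + G = G)
J(-10, 0)³ = (-10)³ = -1000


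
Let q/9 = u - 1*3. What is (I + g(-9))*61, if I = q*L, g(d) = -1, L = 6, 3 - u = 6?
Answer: -19825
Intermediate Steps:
u = -3 (u = 3 - 1*6 = 3 - 6 = -3)
q = -54 (q = 9*(-3 - 1*3) = 9*(-3 - 3) = 9*(-6) = -54)
I = -324 (I = -54*6 = -324)
(I + g(-9))*61 = (-324 - 1)*61 = -325*61 = -19825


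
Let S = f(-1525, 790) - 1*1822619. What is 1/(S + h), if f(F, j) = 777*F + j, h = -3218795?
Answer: -1/6225549 ≈ -1.6063e-7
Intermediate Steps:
f(F, j) = j + 777*F
S = -3006754 (S = (790 + 777*(-1525)) - 1*1822619 = (790 - 1184925) - 1822619 = -1184135 - 1822619 = -3006754)
1/(S + h) = 1/(-3006754 - 3218795) = 1/(-6225549) = -1/6225549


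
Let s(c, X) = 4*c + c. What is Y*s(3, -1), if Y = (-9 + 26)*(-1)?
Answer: -255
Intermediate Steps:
s(c, X) = 5*c
Y = -17 (Y = 17*(-1) = -17)
Y*s(3, -1) = -85*3 = -17*15 = -255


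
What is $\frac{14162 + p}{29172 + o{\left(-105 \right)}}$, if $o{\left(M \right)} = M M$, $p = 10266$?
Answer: $\frac{24428}{40197} \approx 0.60771$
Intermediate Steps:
$o{\left(M \right)} = M^{2}$
$\frac{14162 + p}{29172 + o{\left(-105 \right)}} = \frac{14162 + 10266}{29172 + \left(-105\right)^{2}} = \frac{24428}{29172 + 11025} = \frac{24428}{40197}$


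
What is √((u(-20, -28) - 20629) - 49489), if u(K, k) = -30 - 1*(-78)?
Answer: 7*I*√1430 ≈ 264.71*I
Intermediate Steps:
u(K, k) = 48 (u(K, k) = -30 + 78 = 48)
√((u(-20, -28) - 20629) - 49489) = √((48 - 20629) - 49489) = √(-20581 - 49489) = √(-70070) = 7*I*√1430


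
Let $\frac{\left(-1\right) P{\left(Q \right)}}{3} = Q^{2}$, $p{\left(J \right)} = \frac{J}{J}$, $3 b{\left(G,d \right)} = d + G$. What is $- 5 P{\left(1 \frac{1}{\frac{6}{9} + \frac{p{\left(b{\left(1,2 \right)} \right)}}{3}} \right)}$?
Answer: $15$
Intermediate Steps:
$b{\left(G,d \right)} = \frac{G}{3} + \frac{d}{3}$ ($b{\left(G,d \right)} = \frac{d + G}{3} = \frac{G + d}{3} = \frac{G}{3} + \frac{d}{3}$)
$p{\left(J \right)} = 1$
$P{\left(Q \right)} = - 3 Q^{2}$
$- 5 P{\left(1 \frac{1}{\frac{6}{9} + \frac{p{\left(b{\left(1,2 \right)} \right)}}{3}} \right)} = - 5 \left(- 3 \left(1 \frac{1}{\frac{6}{9} + 1 \cdot \frac{1}{3}}\right)^{2}\right) = - 5 \left(- 3 \left(1 \frac{1}{6 \cdot \frac{1}{9} + 1 \cdot \frac{1}{3}}\right)^{2}\right) = - 5 \left(- 3 \left(1 \frac{1}{\frac{2}{3} + \frac{1}{3}}\right)^{2}\right) = - 5 \left(- 3 \left(1 \cdot 1^{-1}\right)^{2}\right) = - 5 \left(- 3 \left(1 \cdot 1\right)^{2}\right) = - 5 \left(- 3 \cdot 1^{2}\right) = - 5 \left(\left(-3\right) 1\right) = \left(-5\right) \left(-3\right) = 15$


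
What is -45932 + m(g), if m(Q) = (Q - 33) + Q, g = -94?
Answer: -46153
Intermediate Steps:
m(Q) = -33 + 2*Q (m(Q) = (-33 + Q) + Q = -33 + 2*Q)
-45932 + m(g) = -45932 + (-33 + 2*(-94)) = -45932 + (-33 - 188) = -45932 - 221 = -46153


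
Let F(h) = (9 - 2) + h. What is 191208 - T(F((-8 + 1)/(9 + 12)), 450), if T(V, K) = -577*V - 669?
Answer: 587171/3 ≈ 1.9572e+5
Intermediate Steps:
F(h) = 7 + h
T(V, K) = -669 - 577*V
191208 - T(F((-8 + 1)/(9 + 12)), 450) = 191208 - (-669 - 577*(7 + (-8 + 1)/(9 + 12))) = 191208 - (-669 - 577*(7 - 7/21)) = 191208 - (-669 - 577*(7 - 7*1/21)) = 191208 - (-669 - 577*(7 - 1/3)) = 191208 - (-669 - 577*20/3) = 191208 - (-669 - 11540/3) = 191208 - 1*(-13547/3) = 191208 + 13547/3 = 587171/3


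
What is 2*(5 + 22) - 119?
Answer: -65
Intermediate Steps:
2*(5 + 22) - 119 = 2*27 - 119 = 54 - 119 = -65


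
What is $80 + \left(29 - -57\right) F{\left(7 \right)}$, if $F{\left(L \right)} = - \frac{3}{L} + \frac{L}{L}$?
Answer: $\frac{904}{7} \approx 129.14$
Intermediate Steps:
$F{\left(L \right)} = 1 - \frac{3}{L}$ ($F{\left(L \right)} = - \frac{3}{L} + 1 = 1 - \frac{3}{L}$)
$80 + \left(29 - -57\right) F{\left(7 \right)} = 80 + \left(29 - -57\right) \frac{-3 + 7}{7} = 80 + \left(29 + 57\right) \frac{1}{7} \cdot 4 = 80 + 86 \cdot \frac{4}{7} = 80 + \frac{344}{7} = \frac{904}{7}$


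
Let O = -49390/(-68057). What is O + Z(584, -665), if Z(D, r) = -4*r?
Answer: 16461910/6187 ≈ 2660.7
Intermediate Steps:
O = 4490/6187 (O = -49390*(-1/68057) = 4490/6187 ≈ 0.72572)
O + Z(584, -665) = 4490/6187 - 4*(-665) = 4490/6187 + 2660 = 16461910/6187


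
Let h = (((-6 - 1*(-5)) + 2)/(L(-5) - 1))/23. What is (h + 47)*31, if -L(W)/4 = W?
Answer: 636740/437 ≈ 1457.1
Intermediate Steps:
L(W) = -4*W
h = 1/437 (h = (((-6 - 1*(-5)) + 2)/(-4*(-5) - 1))/23 = (((-6 + 5) + 2)/(20 - 1))*(1/23) = ((-1 + 2)/19)*(1/23) = (1*(1/19))*(1/23) = (1/19)*(1/23) = 1/437 ≈ 0.0022883)
(h + 47)*31 = (1/437 + 47)*31 = (20540/437)*31 = 636740/437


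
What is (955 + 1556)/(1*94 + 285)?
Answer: 2511/379 ≈ 6.6253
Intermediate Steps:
(955 + 1556)/(1*94 + 285) = 2511/(94 + 285) = 2511/379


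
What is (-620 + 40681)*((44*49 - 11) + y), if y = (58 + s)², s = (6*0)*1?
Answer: 220696049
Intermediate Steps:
s = 0 (s = 0*1 = 0)
y = 3364 (y = (58 + 0)² = 58² = 3364)
(-620 + 40681)*((44*49 - 11) + y) = (-620 + 40681)*((44*49 - 11) + 3364) = 40061*((2156 - 11) + 3364) = 40061*(2145 + 3364) = 40061*5509 = 220696049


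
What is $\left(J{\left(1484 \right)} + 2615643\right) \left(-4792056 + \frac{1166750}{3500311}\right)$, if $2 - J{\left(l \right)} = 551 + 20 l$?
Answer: $- \frac{43366920451148953724}{3500311} \approx -1.2389 \cdot 10^{13}$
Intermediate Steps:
$J{\left(l \right)} = -549 - 20 l$ ($J{\left(l \right)} = 2 - \left(551 + 20 l\right) = -549 - 20 l$)
$\left(J{\left(1484 \right)} + 2615643\right) \left(-4792056 + \frac{1166750}{3500311}\right) = \left(\left(-549 - 29680\right) + 2615643\right) \left(-4792056 + \frac{1166750}{3500311}\right) = \left(\left(-549 - 29680\right) + 2615643\right) \left(-4792056 + 1166750 \cdot \frac{1}{3500311}\right) = \left(-30229 + 2615643\right) \left(-4792056 + \frac{1166750}{3500311}\right) = 2585414 \left(- \frac{16773685162666}{3500311}\right) = - \frac{43366920451148953724}{3500311}$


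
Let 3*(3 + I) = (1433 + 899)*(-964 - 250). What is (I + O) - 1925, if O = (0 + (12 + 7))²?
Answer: -2835749/3 ≈ -9.4525e+5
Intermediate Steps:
O = 361 (O = (0 + 19)² = 19² = 361)
I = -2831057/3 (I = -3 + ((1433 + 899)*(-964 - 250))/3 = -3 + (2332*(-1214))/3 = -3 + (⅓)*(-2831048) = -3 - 2831048/3 = -2831057/3 ≈ -9.4369e+5)
(I + O) - 1925 = (-2831057/3 + 361) - 1925 = -2829974/3 - 1925 = -2835749/3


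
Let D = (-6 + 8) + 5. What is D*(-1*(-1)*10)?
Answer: 70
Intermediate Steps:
D = 7 (D = 2 + 5 = 7)
D*(-1*(-1)*10) = 7*(-1*(-1)*10) = 7*(1*10) = 7*10 = 70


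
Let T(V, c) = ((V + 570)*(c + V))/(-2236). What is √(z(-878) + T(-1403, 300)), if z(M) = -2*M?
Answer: √1681257903/1118 ≈ 36.675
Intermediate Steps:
T(V, c) = -(570 + V)*(V + c)/2236 (T(V, c) = ((570 + V)*(V + c))*(-1/2236) = -(570 + V)*(V + c)/2236)
√(z(-878) + T(-1403, 300)) = √(-2*(-878) + (-285/1118*(-1403) - 285/1118*300 - 1/2236*(-1403)² - 1/2236*(-1403)*300)) = √(1756 + (399855/1118 - 42750/559 - 1/2236*1968409 + 105225/559)) = √(1756 + (399855/1118 - 42750/559 - 1968409/2236 + 105225/559)) = √(1756 - 918799/2236) = √(3007617/2236) = √1681257903/1118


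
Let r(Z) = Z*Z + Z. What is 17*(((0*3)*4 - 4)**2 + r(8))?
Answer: 1496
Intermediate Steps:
r(Z) = Z + Z**2 (r(Z) = Z**2 + Z = Z + Z**2)
17*(((0*3)*4 - 4)**2 + r(8)) = 17*(((0*3)*4 - 4)**2 + 8*(1 + 8)) = 17*((0*4 - 4)**2 + 8*9) = 17*((0 - 4)**2 + 72) = 17*((-4)**2 + 72) = 17*(16 + 72) = 17*88 = 1496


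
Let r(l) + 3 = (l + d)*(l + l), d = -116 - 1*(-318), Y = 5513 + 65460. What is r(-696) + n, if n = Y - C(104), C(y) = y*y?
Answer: 747802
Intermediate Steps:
Y = 70973
d = 202 (d = -116 + 318 = 202)
C(y) = y²
r(l) = -3 + 2*l*(202 + l) (r(l) = -3 + (l + 202)*(l + l) = -3 + (202 + l)*(2*l) = -3 + 2*l*(202 + l))
n = 60157 (n = 70973 - 1*104² = 70973 - 1*10816 = 70973 - 10816 = 60157)
r(-696) + n = (-3 + 2*(-696)² + 404*(-696)) + 60157 = (-3 + 2*484416 - 281184) + 60157 = (-3 + 968832 - 281184) + 60157 = 687645 + 60157 = 747802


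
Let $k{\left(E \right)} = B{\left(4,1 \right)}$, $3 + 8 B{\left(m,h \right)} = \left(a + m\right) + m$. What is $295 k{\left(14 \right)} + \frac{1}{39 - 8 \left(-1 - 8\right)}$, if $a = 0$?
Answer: $\frac{163733}{888} \approx 184.38$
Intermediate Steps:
$B{\left(m,h \right)} = - \frac{3}{8} + \frac{m}{4}$ ($B{\left(m,h \right)} = - \frac{3}{8} + \frac{\left(0 + m\right) + m}{8} = - \frac{3}{8} + \frac{m + m}{8} = - \frac{3}{8} + \frac{2 m}{8} = - \frac{3}{8} + \frac{m}{4}$)
$k{\left(E \right)} = \frac{5}{8}$ ($k{\left(E \right)} = - \frac{3}{8} + \frac{1}{4} \cdot 4 = - \frac{3}{8} + 1 = \frac{5}{8}$)
$295 k{\left(14 \right)} + \frac{1}{39 - 8 \left(-1 - 8\right)} = 295 \cdot \frac{5}{8} + \frac{1}{39 - 8 \left(-1 - 8\right)} = \frac{1475}{8} + \frac{1}{39 - -72} = \frac{1475}{8} + \frac{1}{39 + 72} = \frac{1475}{8} + \frac{1}{111} = \frac{163733}{888}$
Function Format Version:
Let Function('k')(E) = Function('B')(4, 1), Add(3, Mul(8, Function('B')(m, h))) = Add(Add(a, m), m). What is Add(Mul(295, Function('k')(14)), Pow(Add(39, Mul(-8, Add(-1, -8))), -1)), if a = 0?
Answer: Rational(163733, 888) ≈ 184.38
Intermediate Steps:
Function('B')(m, h) = Add(Rational(-3, 8), Mul(Rational(1, 4), m)) (Function('B')(m, h) = Add(Rational(-3, 8), Mul(Rational(1, 8), Add(Add(0, m), m))) = Add(Rational(-3, 8), Mul(Rational(1, 8), Add(m, m))) = Add(Rational(-3, 8), Mul(Rational(1, 8), Mul(2, m))) = Add(Rational(-3, 8), Mul(Rational(1, 4), m)))
Function('k')(E) = Rational(5, 8) (Function('k')(E) = Add(Rational(-3, 8), Mul(Rational(1, 4), 4)) = Add(Rational(-3, 8), 1) = Rational(5, 8))
Add(Mul(295, Function('k')(14)), Pow(Add(39, Mul(-8, Add(-1, -8))), -1)) = Add(Mul(295, Rational(5, 8)), Pow(Add(39, Mul(-8, Add(-1, -8))), -1)) = Add(Rational(1475, 8), Pow(Add(39, Mul(-8, -9)), -1)) = Add(Rational(1475, 8), Pow(Add(39, 72), -1)) = Add(Rational(1475, 8), Pow(111, -1)) = Add(Rational(1475, 8), Rational(1, 111)) = Rational(163733, 888)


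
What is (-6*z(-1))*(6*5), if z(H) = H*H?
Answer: -180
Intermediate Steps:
z(H) = H**2
(-6*z(-1))*(6*5) = (-6*(-1)**2)*(6*5) = -6*1*30 = -6*30 = -180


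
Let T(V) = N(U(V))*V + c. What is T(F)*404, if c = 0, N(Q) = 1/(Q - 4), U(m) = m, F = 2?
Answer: -404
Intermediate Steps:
N(Q) = 1/(-4 + Q)
T(V) = V/(-4 + V) (T(V) = V/(-4 + V) + 0 = V/(-4 + V))
T(F)*404 = (2/(-4 + 2))*404 = (2/(-2))*404 = (2*(-½))*404 = -1*404 = -404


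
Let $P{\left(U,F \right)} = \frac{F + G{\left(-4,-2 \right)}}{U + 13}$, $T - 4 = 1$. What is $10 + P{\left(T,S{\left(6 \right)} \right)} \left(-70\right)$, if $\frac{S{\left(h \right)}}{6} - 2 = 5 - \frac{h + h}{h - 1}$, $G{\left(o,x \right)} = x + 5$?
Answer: $-109$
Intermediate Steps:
$G{\left(o,x \right)} = 5 + x$
$T = 5$ ($T = 4 + 1 = 5$)
$S{\left(h \right)} = 42 - \frac{12 h}{-1 + h}$ ($S{\left(h \right)} = 12 + 6 \left(5 - \frac{h + h}{h - 1}\right) = 12 + 6 \left(5 - \frac{2 h}{-1 + h}\right) = 12 - \left(-30 + \frac{12 h}{-1 + h}\right) = 42 - \frac{12 h}{-1 + h}$)
$P{\left(U,F \right)} = \frac{3 + F}{13 + U}$ ($P{\left(U,F \right)} = \frac{F + \left(5 - 2\right)}{U + 13} = \frac{F + 3}{13 + U} = \frac{3 + F}{13 + U}$)
$10 + P{\left(T,S{\left(6 \right)} \right)} \left(-70\right) = 10 + \frac{3 + \frac{6 \left(-7 + 5 \cdot 6\right)}{-1 + 6}}{13 + 5} \left(-70\right) = 10 + \frac{3 + \frac{6 \left(-7 + 30\right)}{5}}{18} \left(-70\right) = 10 + \frac{3 + 6 \cdot \frac{1}{5} \cdot 23}{18} \left(-70\right) = 10 + \frac{3 + \frac{138}{5}}{18} \left(-70\right) = 10 + \frac{1}{18} \cdot \frac{153}{5} \left(-70\right) = 10 + \frac{17}{10} \left(-70\right) = 10 - 119 = -109$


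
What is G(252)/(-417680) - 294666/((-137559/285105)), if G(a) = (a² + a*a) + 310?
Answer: 5848265419504273/9575940520 ≈ 6.1073e+5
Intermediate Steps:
G(a) = 310 + 2*a² (G(a) = (a² + a²) + 310 = 2*a² + 310 = 310 + 2*a²)
G(252)/(-417680) - 294666/((-137559/285105)) = (310 + 2*252²)/(-417680) - 294666/((-137559/285105)) = (310 + 2*63504)*(-1/417680) - 294666/((-137559*1/285105)) = (310 + 127008)*(-1/417680) - 294666/(-45853/95035) = 127318*(-1/417680) - 294666*(-95035/45853) = -63659/208840 + 28003583310/45853 = 5848265419504273/9575940520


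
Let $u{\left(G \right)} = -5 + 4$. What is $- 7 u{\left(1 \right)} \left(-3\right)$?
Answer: $-21$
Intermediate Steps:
$u{\left(G \right)} = -1$
$- 7 u{\left(1 \right)} \left(-3\right) = \left(-7\right) \left(-1\right) \left(-3\right) = 7 \left(-3\right) = -21$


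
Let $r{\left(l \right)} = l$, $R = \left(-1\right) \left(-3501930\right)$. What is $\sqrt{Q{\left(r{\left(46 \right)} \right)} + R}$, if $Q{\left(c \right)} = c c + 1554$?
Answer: $40 \sqrt{2191} \approx 1872.3$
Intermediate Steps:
$R = 3501930$
$Q{\left(c \right)} = 1554 + c^{2}$ ($Q{\left(c \right)} = c^{2} + 1554 = 1554 + c^{2}$)
$\sqrt{Q{\left(r{\left(46 \right)} \right)} + R} = \sqrt{\left(1554 + 46^{2}\right) + 3501930} = \sqrt{\left(1554 + 2116\right) + 3501930} = \sqrt{3670 + 3501930} = \sqrt{3505600} = 40 \sqrt{2191}$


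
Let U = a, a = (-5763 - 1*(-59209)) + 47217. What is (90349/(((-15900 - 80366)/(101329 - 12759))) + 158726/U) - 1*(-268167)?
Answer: 896570374941156/4845212179 ≈ 1.8504e+5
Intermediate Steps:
a = 100663 (a = (-5763 + 59209) + 47217 = 53446 + 47217 = 100663)
U = 100663
(90349/(((-15900 - 80366)/(101329 - 12759))) + 158726/U) - 1*(-268167) = (90349/(((-15900 - 80366)/(101329 - 12759))) + 158726/100663) - 1*(-268167) = (90349/((-96266/88570)) + 158726*(1/100663)) + 268167 = (90349/((-96266*1/88570)) + 158726/100663) + 268167 = (90349/(-48133/44285) + 158726/100663) + 268167 = (90349*(-44285/48133) + 158726/100663) + 268167 = (-4001105465/48133 + 158726/100663) + 268167 = -402755639464737/4845212179 + 268167 = 896570374941156/4845212179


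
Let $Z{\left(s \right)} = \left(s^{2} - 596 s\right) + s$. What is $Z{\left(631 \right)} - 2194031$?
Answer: $-2171315$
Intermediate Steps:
$Z{\left(s \right)} = s^{2} - 595 s$
$Z{\left(631 \right)} - 2194031 = 631 \left(-595 + 631\right) - 2194031 = 631 \cdot 36 - 2194031 = 22716 - 2194031 = -2171315$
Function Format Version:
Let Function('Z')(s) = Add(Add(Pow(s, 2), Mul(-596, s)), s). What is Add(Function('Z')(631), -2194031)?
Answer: -2171315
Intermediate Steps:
Function('Z')(s) = Add(Pow(s, 2), Mul(-595, s))
Add(Function('Z')(631), -2194031) = Add(Mul(631, Add(-595, 631)), -2194031) = Add(Mul(631, 36), -2194031) = Add(22716, -2194031) = -2171315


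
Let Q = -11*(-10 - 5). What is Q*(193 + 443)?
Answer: 104940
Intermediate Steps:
Q = 165 (Q = -11*(-15) = 165)
Q*(193 + 443) = 165*(193 + 443) = 165*636 = 104940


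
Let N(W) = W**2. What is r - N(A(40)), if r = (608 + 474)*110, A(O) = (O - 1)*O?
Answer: -2314580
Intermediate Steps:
A(O) = O*(-1 + O) (A(O) = (-1 + O)*O = O*(-1 + O))
r = 119020 (r = 1082*110 = 119020)
r - N(A(40)) = 119020 - (40*(-1 + 40))**2 = 119020 - (40*39)**2 = 119020 - 1*1560**2 = 119020 - 1*2433600 = 119020 - 2433600 = -2314580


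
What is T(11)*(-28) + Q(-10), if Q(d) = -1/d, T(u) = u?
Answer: -3079/10 ≈ -307.90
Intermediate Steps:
T(11)*(-28) + Q(-10) = 11*(-28) - 1/(-10) = -308 - 1*(-⅒) = -308 + ⅒ = -3079/10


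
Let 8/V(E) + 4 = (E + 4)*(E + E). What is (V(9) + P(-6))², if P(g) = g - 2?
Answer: 839056/13225 ≈ 63.445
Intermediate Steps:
P(g) = -2 + g
V(E) = 8/(-4 + 2*E*(4 + E)) (V(E) = 8/(-4 + (E + 4)*(E + E)) = 8/(-4 + (4 + E)*(2*E)) = 8/(-4 + 2*E*(4 + E)))
(V(9) + P(-6))² = (4/(-2 + 9² + 4*9) + (-2 - 6))² = (4/(-2 + 81 + 36) - 8)² = (4/115 - 8)² = (-916/115)² = 839056/13225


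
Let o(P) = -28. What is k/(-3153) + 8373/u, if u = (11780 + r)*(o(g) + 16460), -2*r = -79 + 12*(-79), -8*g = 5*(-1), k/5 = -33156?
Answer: 11162904125943/212309138392 ≈ 52.579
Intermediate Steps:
k = -165780 (k = 5*(-33156) = -165780)
g = 5/8 (g = -5*(-1)/8 = -⅛*(-5) = 5/8 ≈ 0.62500)
r = 1027/2 (r = -(-79 + 12*(-79))/2 = -(-79 - 948)/2 = -½*(-1027) = 1027/2 ≈ 513.50)
u = 202006792 (u = (11780 + 1027/2)*(-28 + 16460) = (24587/2)*16432 = 202006792)
k/(-3153) + 8373/u = -165780/(-3153) + 8373/202006792 = -165780*(-1/3153) + 8373*(1/202006792) = 55260/1051 + 8373/202006792 = 11162904125943/212309138392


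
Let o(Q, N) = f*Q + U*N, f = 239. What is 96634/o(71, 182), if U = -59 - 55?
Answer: -96634/3779 ≈ -25.571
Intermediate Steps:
U = -114
o(Q, N) = -114*N + 239*Q (o(Q, N) = 239*Q - 114*N = -114*N + 239*Q)
96634/o(71, 182) = 96634/(-114*182 + 239*71) = 96634/(-20748 + 16969) = 96634/(-3779) = 96634*(-1/3779) = -96634/3779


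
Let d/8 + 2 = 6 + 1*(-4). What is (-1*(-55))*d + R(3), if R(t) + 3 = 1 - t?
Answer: -5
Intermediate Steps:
d = 0 (d = -16 + 8*(6 + 1*(-4)) = -16 + 8*(6 - 4) = -16 + 8*2 = -16 + 16 = 0)
R(t) = -2 - t (R(t) = -3 + (1 - t) = -2 - t)
(-1*(-55))*d + R(3) = -1*(-55)*0 + (-2 - 1*3) = 55*0 + (-2 - 3) = 0 - 5 = -5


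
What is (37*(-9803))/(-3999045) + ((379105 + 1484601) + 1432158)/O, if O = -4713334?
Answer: -5735365180703/9424417383015 ≈ -0.60856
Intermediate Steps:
(37*(-9803))/(-3999045) + ((379105 + 1484601) + 1432158)/O = (37*(-9803))/(-3999045) + ((379105 + 1484601) + 1432158)/(-4713334) = -362711*(-1/3999045) + (1863706 + 1432158)*(-1/4713334) = 362711/3999045 + 3295864*(-1/4713334) = 362711/3999045 - 1647932/2356667 = -5735365180703/9424417383015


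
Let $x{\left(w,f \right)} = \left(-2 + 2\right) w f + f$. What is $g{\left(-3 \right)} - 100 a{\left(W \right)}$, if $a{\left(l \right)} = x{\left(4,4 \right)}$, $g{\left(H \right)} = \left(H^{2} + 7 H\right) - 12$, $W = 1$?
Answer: $-424$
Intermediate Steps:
$g{\left(H \right)} = -12 + H^{2} + 7 H$
$x{\left(w,f \right)} = f$ ($x{\left(w,f \right)} = 0 w f + f = 0 f + f = 0 + f = f$)
$a{\left(l \right)} = 4$
$g{\left(-3 \right)} - 100 a{\left(W \right)} = \left(-12 + \left(-3\right)^{2} + 7 \left(-3\right)\right) - 400 = \left(-12 + 9 - 21\right) - 400 = -24 - 400 = -424$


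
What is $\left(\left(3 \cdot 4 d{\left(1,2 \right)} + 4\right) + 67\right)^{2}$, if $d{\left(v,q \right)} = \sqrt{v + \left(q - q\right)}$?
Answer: $6889$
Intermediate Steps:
$d{\left(v,q \right)} = \sqrt{v}$ ($d{\left(v,q \right)} = \sqrt{v + 0} = \sqrt{v}$)
$\left(\left(3 \cdot 4 d{\left(1,2 \right)} + 4\right) + 67\right)^{2} = \left(\left(3 \cdot 4 \sqrt{1} + 4\right) + 67\right)^{2} = \left(\left(12 \cdot 1 + 4\right) + 67\right)^{2} = \left(\left(12 + 4\right) + 67\right)^{2} = \left(16 + 67\right)^{2} = 83^{2} = 6889$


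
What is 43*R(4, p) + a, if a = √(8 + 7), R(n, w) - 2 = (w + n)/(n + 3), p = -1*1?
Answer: 731/7 + √15 ≈ 108.30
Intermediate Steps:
p = -1
R(n, w) = 2 + (n + w)/(3 + n) (R(n, w) = 2 + (w + n)/(n + 3) = 2 + (n + w)/(3 + n))
a = √15 ≈ 3.8730
43*R(4, p) + a = 43*((6 - 1 + 3*4)/(3 + 4)) + √15 = 43*((6 - 1 + 12)/7) + √15 = 43*((⅐)*17) + √15 = 43*(17/7) + √15 = 731/7 + √15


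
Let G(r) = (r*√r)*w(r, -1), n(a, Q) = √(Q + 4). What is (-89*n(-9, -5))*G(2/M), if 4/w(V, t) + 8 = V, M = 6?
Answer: 356*I*√3/69 ≈ 8.9364*I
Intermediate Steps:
n(a, Q) = √(4 + Q)
w(V, t) = 4/(-8 + V)
G(r) = 4*r^(3/2)/(-8 + r) (G(r) = (r*√r)*(4/(-8 + r)) = r^(3/2)*(4/(-8 + r)) = 4*r^(3/2)/(-8 + r))
(-89*n(-9, -5))*G(2/M) = (-89*√(4 - 5))*(4*(2/6)^(3/2)/(-8 + 2/6)) = (-89*I)*(4*(2*(⅙))^(3/2)/(-8 + 2*(⅙))) = (-89*I)*(4*(⅓)^(3/2)/(-8 + ⅓)) = (-89*I)*(4*(√3/9)/(-23/3)) = (-89*I)*(4*(√3/9)*(-3/23)) = (-89*I)*(-4*√3/69) = 356*I*√3/69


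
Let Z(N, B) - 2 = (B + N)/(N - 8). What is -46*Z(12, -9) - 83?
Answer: -419/2 ≈ -209.50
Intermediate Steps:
Z(N, B) = 2 + (B + N)/(-8 + N) (Z(N, B) = 2 + (B + N)/(N - 8) = 2 + (B + N)/(-8 + N))
-46*Z(12, -9) - 83 = -46*(-16 - 9 + 3*12)/(-8 + 12) - 83 = -46*(-16 - 9 + 36)/4 - 83 = -23*11/2 - 83 = -46*11/4 - 83 = -253/2 - 83 = -419/2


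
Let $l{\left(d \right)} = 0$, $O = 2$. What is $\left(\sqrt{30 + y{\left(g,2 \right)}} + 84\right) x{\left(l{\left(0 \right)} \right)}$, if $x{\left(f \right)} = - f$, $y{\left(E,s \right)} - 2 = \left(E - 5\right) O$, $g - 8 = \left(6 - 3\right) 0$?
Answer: $0$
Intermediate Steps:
$g = 8$ ($g = 8 + \left(6 - 3\right) 0 = 8 + 3 \cdot 0 = 8 + 0 = 8$)
$y{\left(E,s \right)} = -8 + 2 E$ ($y{\left(E,s \right)} = 2 + \left(E - 5\right) 2 = 2 + \left(-5 + E\right) 2 = 2 + \left(-10 + 2 E\right) = -8 + 2 E$)
$\left(\sqrt{30 + y{\left(g,2 \right)}} + 84\right) x{\left(l{\left(0 \right)} \right)} = \left(\sqrt{30 + \left(-8 + 2 \cdot 8\right)} + 84\right) \left(\left(-1\right) 0\right) = \left(\sqrt{30 + \left(-8 + 16\right)} + 84\right) 0 = \left(\sqrt{30 + 8} + 84\right) 0 = \left(\sqrt{38} + 84\right) 0 = \left(84 + \sqrt{38}\right) 0 = 0$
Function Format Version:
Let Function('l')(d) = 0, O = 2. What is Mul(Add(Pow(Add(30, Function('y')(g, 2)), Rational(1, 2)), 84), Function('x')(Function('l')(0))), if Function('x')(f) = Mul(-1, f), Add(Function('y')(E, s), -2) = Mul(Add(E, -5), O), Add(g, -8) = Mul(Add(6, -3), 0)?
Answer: 0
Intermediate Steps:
g = 8 (g = Add(8, Mul(Add(6, -3), 0)) = Add(8, Mul(3, 0)) = Add(8, 0) = 8)
Function('y')(E, s) = Add(-8, Mul(2, E)) (Function('y')(E, s) = Add(2, Mul(Add(E, -5), 2)) = Add(2, Mul(Add(-5, E), 2)) = Add(2, Add(-10, Mul(2, E))) = Add(-8, Mul(2, E)))
Mul(Add(Pow(Add(30, Function('y')(g, 2)), Rational(1, 2)), 84), Function('x')(Function('l')(0))) = Mul(Add(Pow(Add(30, Add(-8, Mul(2, 8))), Rational(1, 2)), 84), Mul(-1, 0)) = Mul(Add(Pow(Add(30, Add(-8, 16)), Rational(1, 2)), 84), 0) = Mul(Add(Pow(Add(30, 8), Rational(1, 2)), 84), 0) = Mul(Add(Pow(38, Rational(1, 2)), 84), 0) = Mul(Add(84, Pow(38, Rational(1, 2))), 0) = 0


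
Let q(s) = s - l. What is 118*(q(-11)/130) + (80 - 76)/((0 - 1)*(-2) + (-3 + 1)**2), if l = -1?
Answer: -328/39 ≈ -8.4103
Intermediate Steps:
q(s) = 1 + s (q(s) = s - 1*(-1) = s + 1 = 1 + s)
118*(q(-11)/130) + (80 - 76)/((0 - 1)*(-2) + (-3 + 1)**2) = 118*((1 - 11)/130) + (80 - 76)/((0 - 1)*(-2) + (-3 + 1)**2) = 118*(-10*1/130) + 4/(-1*(-2) + (-2)**2) = 118*(-1/13) + 4/(2 + 4) = -118/13 + 4/6 = -118/13 + 4*(1/6) = -118/13 + 2/3 = -328/39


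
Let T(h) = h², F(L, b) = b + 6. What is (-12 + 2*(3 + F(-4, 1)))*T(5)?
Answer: 200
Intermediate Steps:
F(L, b) = 6 + b
(-12 + 2*(3 + F(-4, 1)))*T(5) = (-12 + 2*(3 + (6 + 1)))*5² = (-12 + 2*(3 + 7))*25 = (-12 + 2*10)*25 = (-12 + 20)*25 = 8*25 = 200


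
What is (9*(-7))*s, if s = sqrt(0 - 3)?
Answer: -63*I*sqrt(3) ≈ -109.12*I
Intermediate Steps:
s = I*sqrt(3) (s = sqrt(-3) = I*sqrt(3) ≈ 1.732*I)
(9*(-7))*s = (9*(-7))*(I*sqrt(3)) = -63*I*sqrt(3)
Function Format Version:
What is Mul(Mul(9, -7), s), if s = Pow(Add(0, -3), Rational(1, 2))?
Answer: Mul(-63, I, Pow(3, Rational(1, 2))) ≈ Mul(-109.12, I)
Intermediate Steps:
s = Mul(I, Pow(3, Rational(1, 2))) (s = Pow(-3, Rational(1, 2)) = Mul(I, Pow(3, Rational(1, 2))) ≈ Mul(1.7320, I))
Mul(Mul(9, -7), s) = Mul(Mul(9, -7), Mul(I, Pow(3, Rational(1, 2)))) = Mul(-63, Mul(I, Pow(3, Rational(1, 2)))) = Mul(-63, I, Pow(3, Rational(1, 2)))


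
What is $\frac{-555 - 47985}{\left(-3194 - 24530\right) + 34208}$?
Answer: $- \frac{12135}{1621} \approx -7.4861$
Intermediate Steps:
$\frac{-555 - 47985}{\left(-3194 - 24530\right) + 34208} = - \frac{48540}{\left(-3194 - 24530\right) + 34208} = - \frac{48540}{-27724 + 34208} = - \frac{48540}{6484} = \left(-48540\right) \frac{1}{6484} = - \frac{12135}{1621}$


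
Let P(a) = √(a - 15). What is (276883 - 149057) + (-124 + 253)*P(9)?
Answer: 127826 + 129*I*√6 ≈ 1.2783e+5 + 315.98*I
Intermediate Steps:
P(a) = √(-15 + a)
(276883 - 149057) + (-124 + 253)*P(9) = (276883 - 149057) + (-124 + 253)*√(-15 + 9) = 127826 + 129*√(-6) = 127826 + 129*(I*√6) = 127826 + 129*I*√6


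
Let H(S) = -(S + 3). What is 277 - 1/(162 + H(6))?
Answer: 42380/153 ≈ 276.99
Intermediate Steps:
H(S) = -3 - S (H(S) = -(3 + S) = -3 - S)
277 - 1/(162 + H(6)) = 277 - 1/(162 + (-3 - 1*6)) = 277 - 1/(162 + (-3 - 6)) = 277 - 1/(162 - 9) = 277 - 1/153 = 42380/153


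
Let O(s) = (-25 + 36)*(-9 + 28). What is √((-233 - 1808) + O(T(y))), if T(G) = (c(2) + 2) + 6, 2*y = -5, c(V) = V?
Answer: 2*I*√458 ≈ 42.802*I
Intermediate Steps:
y = -5/2 (y = (½)*(-5) = -5/2 ≈ -2.5000)
T(G) = 10 (T(G) = (2 + 2) + 6 = 4 + 6 = 10)
O(s) = 209 (O(s) = 11*19 = 209)
√((-233 - 1808) + O(T(y))) = √((-233 - 1808) + 209) = √(-2041 + 209) = √(-1832) = 2*I*√458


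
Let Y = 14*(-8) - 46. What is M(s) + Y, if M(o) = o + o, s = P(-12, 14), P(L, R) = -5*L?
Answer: -38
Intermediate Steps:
s = 60 (s = -5*(-12) = 60)
Y = -158 (Y = -112 - 46 = -158)
M(o) = 2*o
M(s) + Y = 2*60 - 158 = 120 - 158 = -38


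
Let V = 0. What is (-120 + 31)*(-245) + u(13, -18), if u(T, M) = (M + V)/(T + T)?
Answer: 283456/13 ≈ 21804.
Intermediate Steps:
u(T, M) = M/(2*T) (u(T, M) = (M + 0)/(T + T) = M/((2*T)) = M*(1/(2*T)) = M/(2*T))
(-120 + 31)*(-245) + u(13, -18) = (-120 + 31)*(-245) + (1/2)*(-18)/13 = -89*(-245) + (1/2)*(-18)*(1/13) = 21805 - 9/13 = 283456/13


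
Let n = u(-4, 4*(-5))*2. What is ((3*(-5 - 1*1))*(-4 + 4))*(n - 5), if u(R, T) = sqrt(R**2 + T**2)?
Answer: 0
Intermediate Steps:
n = 8*sqrt(26) (n = sqrt((-4)**2 + (4*(-5))**2)*2 = sqrt(16 + (-20)**2)*2 = sqrt(16 + 400)*2 = sqrt(416)*2 = (4*sqrt(26))*2 = 8*sqrt(26) ≈ 40.792)
((3*(-5 - 1*1))*(-4 + 4))*(n - 5) = ((3*(-5 - 1*1))*(-4 + 4))*(8*sqrt(26) - 5) = ((3*(-5 - 1))*0)*(-5 + 8*sqrt(26)) = ((3*(-6))*0)*(-5 + 8*sqrt(26)) = (-18*0)*(-5 + 8*sqrt(26)) = 0*(-5 + 8*sqrt(26)) = 0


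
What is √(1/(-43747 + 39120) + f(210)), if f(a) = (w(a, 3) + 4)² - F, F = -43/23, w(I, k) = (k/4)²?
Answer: √65773034735177/1702736 ≈ 4.7630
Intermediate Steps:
w(I, k) = k²/16 (w(I, k) = (k*(¼))² = (k/4)² = k²/16)
F = -43/23 (F = -43*1/23 = -43/23 ≈ -1.8696)
f(a) = 133575/5888 (f(a) = ((1/16)*3² + 4)² - 1*(-43/23) = ((1/16)*9 + 4)² + 43/23 = (9/16 + 4)² + 43/23 = (73/16)² + 43/23 = 5329/256 + 43/23 = 133575/5888)
√(1/(-43747 + 39120) + f(210)) = √(1/(-43747 + 39120) + 133575/5888) = √(1/(-4627) + 133575/5888) = √(-1/4627 + 133575/5888) = √(618045637/27243776) = √65773034735177/1702736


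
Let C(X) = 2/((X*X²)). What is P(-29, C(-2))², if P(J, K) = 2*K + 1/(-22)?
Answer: 36/121 ≈ 0.29752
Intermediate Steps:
C(X) = 2/X³ (C(X) = 2/(X³) = 2/X³)
P(J, K) = -1/22 + 2*K (P(J, K) = 2*K - 1/22 = -1/22 + 2*K)
P(-29, C(-2))² = (-1/22 + 2*(2/(-2)³))² = (-1/22 + 2*(2*(-⅛)))² = (-1/22 + 2*(-¼))² = (-1/22 - ½)² = (-6/11)² = 36/121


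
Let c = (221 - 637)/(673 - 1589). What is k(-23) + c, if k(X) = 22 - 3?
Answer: 4455/229 ≈ 19.454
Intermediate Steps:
c = 104/229 (c = -416/(-916) = -416*(-1/916) = 104/229 ≈ 0.45415)
k(X) = 19
k(-23) + c = 19 + 104/229 = 4455/229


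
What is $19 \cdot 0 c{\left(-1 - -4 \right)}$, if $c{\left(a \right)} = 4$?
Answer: $0$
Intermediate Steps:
$19 \cdot 0 c{\left(-1 - -4 \right)} = 19 \cdot 0 \cdot 4 = 0 \cdot 4 = 0$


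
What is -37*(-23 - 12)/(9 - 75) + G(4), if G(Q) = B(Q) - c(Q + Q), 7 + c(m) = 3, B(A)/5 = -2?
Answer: -1691/66 ≈ -25.621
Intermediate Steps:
B(A) = -10 (B(A) = 5*(-2) = -10)
c(m) = -4 (c(m) = -7 + 3 = -4)
G(Q) = -6 (G(Q) = -10 - 1*(-4) = -10 + 4 = -6)
-37*(-23 - 12)/(9 - 75) + G(4) = -37*(-23 - 12)/(9 - 75) - 6 = -(-1295)/(-66) - 6 = -(-1295)*(-1)/66 - 6 = -37*35/66 - 6 = -1295/66 - 6 = -1691/66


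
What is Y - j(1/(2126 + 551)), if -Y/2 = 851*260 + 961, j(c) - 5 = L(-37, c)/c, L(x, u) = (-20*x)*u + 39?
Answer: -549590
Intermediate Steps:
L(x, u) = 39 - 20*u*x (L(x, u) = -20*u*x + 39 = 39 - 20*u*x)
j(c) = 5 + (39 + 740*c)/c (j(c) = 5 + (39 - 20*c*(-37))/c = 5 + (39 + 740*c)/c)
Y = -444442 (Y = -2*(851*260 + 961) = -2*(221260 + 961) = -2*222221 = -444442)
Y - j(1/(2126 + 551)) = -444442 - (745 + 39/(1/(2126 + 551))) = -444442 - (745 + 39/(1/2677)) = -444442 - (745 + 39*2677) = -444442 - (745 + 104403) = -444442 - 1*105148 = -444442 - 105148 = -549590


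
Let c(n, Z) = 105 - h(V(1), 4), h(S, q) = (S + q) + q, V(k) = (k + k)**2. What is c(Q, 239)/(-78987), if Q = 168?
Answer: -31/26329 ≈ -0.0011774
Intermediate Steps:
V(k) = 4*k**2 (V(k) = (2*k)**2 = 4*k**2)
h(S, q) = S + 2*q
c(n, Z) = 93 (c(n, Z) = 105 - (4*1**2 + 2*4) = 105 - (4*1 + 8) = 105 - (4 + 8) = 105 - 1*12 = 105 - 12 = 93)
c(Q, 239)/(-78987) = 93/(-78987) = 93*(-1/78987) = -31/26329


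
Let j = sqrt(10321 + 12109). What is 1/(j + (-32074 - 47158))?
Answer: -39616/3138843697 - sqrt(22430)/6277687394 ≈ -1.2645e-5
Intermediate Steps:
j = sqrt(22430) ≈ 149.77
1/(j + (-32074 - 47158)) = 1/(sqrt(22430) + (-32074 - 47158)) = 1/(sqrt(22430) - 79232) = 1/(-79232 + sqrt(22430))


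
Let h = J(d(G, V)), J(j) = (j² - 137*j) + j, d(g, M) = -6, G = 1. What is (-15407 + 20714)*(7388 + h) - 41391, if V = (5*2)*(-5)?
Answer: 43688289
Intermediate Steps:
V = -50 (V = 10*(-5) = -50)
J(j) = j² - 136*j
h = 852 (h = -6*(-136 - 6) = -6*(-142) = 852)
(-15407 + 20714)*(7388 + h) - 41391 = (-15407 + 20714)*(7388 + 852) - 41391 = 5307*8240 - 41391 = 43729680 - 41391 = 43688289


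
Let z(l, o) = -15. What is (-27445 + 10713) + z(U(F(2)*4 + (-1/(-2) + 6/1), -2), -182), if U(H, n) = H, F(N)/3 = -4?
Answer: -16747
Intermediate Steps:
F(N) = -12 (F(N) = 3*(-4) = -12)
(-27445 + 10713) + z(U(F(2)*4 + (-1/(-2) + 6/1), -2), -182) = (-27445 + 10713) - 15 = -16732 - 15 = -16747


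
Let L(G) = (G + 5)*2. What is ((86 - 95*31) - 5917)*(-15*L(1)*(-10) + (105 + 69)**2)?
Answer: -281498976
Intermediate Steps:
L(G) = 10 + 2*G (L(G) = (5 + G)*2 = 10 + 2*G)
((86 - 95*31) - 5917)*(-15*L(1)*(-10) + (105 + 69)**2) = ((86 - 95*31) - 5917)*(-15*(10 + 2*1)*(-10) + (105 + 69)**2) = ((86 - 2945) - 5917)*(-15*(10 + 2)*(-10) + 174**2) = (-2859 - 5917)*(-15*12*(-10) + 30276) = -8776*(-180*(-10) + 30276) = -8776*(1800 + 30276) = -8776*32076 = -281498976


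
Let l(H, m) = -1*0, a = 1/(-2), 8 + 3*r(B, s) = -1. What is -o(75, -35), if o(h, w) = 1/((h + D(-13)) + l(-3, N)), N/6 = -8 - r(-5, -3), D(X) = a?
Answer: -2/149 ≈ -0.013423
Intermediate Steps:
r(B, s) = -3 (r(B, s) = -8/3 + (⅓)*(-1) = -8/3 - ⅓ = -3)
a = -½ (a = -½*1 = -½ ≈ -0.50000)
D(X) = -½
N = -30 (N = 6*(-8 - 1*(-3)) = 6*(-8 + 3) = 6*(-5) = -30)
l(H, m) = 0
o(h, w) = 1/(-½ + h) (o(h, w) = 1/((h - ½) + 0) = 1/((-½ + h) + 0) = 1/(-½ + h))
-o(75, -35) = -2/(-1 + 2*75) = -2/(-1 + 150) = -2/149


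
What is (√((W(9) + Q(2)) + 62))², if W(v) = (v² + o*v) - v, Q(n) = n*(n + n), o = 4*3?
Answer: 250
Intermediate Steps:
o = 12
Q(n) = 2*n² (Q(n) = n*(2*n) = 2*n²)
W(v) = v² + 11*v (W(v) = (v² + 12*v) - v = v² + 11*v)
(√((W(9) + Q(2)) + 62))² = (√((9*(11 + 9) + 2*2²) + 62))² = (√((9*20 + 2*4) + 62))² = (√((180 + 8) + 62))² = (√(188 + 62))² = (√250)² = (5*√10)² = 250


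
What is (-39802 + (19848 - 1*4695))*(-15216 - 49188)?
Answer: 1587494196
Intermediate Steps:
(-39802 + (19848 - 1*4695))*(-15216 - 49188) = (-39802 + (19848 - 4695))*(-64404) = (-39802 + 15153)*(-64404) = -24649*(-64404) = 1587494196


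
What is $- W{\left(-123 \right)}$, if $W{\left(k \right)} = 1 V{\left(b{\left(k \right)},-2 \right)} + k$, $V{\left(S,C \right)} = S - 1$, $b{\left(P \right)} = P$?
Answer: $247$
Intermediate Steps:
$V{\left(S,C \right)} = -1 + S$
$W{\left(k \right)} = -1 + 2 k$ ($W{\left(k \right)} = 1 \left(-1 + k\right) + k = \left(-1 + k\right) + k = -1 + 2 k$)
$- W{\left(-123 \right)} = - (-1 + 2 \left(-123\right)) = - (-1 - 246) = \left(-1\right) \left(-247\right) = 247$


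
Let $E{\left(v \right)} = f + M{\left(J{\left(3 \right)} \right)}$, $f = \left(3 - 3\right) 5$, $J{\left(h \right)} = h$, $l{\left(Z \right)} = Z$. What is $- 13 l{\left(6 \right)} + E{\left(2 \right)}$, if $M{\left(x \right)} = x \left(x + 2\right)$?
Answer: $-63$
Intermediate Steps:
$M{\left(x \right)} = x \left(2 + x\right)$
$f = 0$ ($f = 0 \cdot 5 = 0$)
$E{\left(v \right)} = 15$ ($E{\left(v \right)} = 0 + 3 \left(2 + 3\right) = 0 + 3 \cdot 5 = 0 + 15 = 15$)
$- 13 l{\left(6 \right)} + E{\left(2 \right)} = \left(-13\right) 6 + 15 = -78 + 15 = -63$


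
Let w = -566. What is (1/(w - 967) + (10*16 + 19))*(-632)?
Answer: -173424592/1533 ≈ -1.1313e+5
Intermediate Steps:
(1/(w - 967) + (10*16 + 19))*(-632) = (1/(-566 - 967) + (10*16 + 19))*(-632) = (1/(-1533) + (160 + 19))*(-632) = (-1/1533 + 179)*(-632) = (274406/1533)*(-632) = -173424592/1533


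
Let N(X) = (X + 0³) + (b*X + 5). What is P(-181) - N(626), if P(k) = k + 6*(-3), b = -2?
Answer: 422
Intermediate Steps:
P(k) = -18 + k (P(k) = k - 18 = -18 + k)
N(X) = 5 - X (N(X) = (X + 0³) + (-2*X + 5) = (X + 0) + (5 - 2*X) = X + (5 - 2*X) = 5 - X)
P(-181) - N(626) = (-18 - 181) - (5 - 1*626) = -199 - (5 - 626) = -199 - 1*(-621) = -199 + 621 = 422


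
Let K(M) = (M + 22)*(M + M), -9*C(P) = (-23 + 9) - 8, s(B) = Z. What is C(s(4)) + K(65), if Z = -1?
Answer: 101812/9 ≈ 11312.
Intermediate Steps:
s(B) = -1
C(P) = 22/9 (C(P) = -((-23 + 9) - 8)/9 = -(-14 - 8)/9 = -⅑*(-22) = 22/9)
K(M) = 2*M*(22 + M) (K(M) = (22 + M)*(2*M) = 2*M*(22 + M))
C(s(4)) + K(65) = 22/9 + 2*65*(22 + 65) = 22/9 + 2*65*87 = 22/9 + 11310 = 101812/9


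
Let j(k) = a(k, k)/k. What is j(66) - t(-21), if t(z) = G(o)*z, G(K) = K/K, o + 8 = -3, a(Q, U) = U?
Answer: 22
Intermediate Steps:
o = -11 (o = -8 - 3 = -11)
G(K) = 1
t(z) = z (t(z) = 1*z = z)
j(k) = 1 (j(k) = k/k = 1)
j(66) - t(-21) = 1 - 1*(-21) = 1 + 21 = 22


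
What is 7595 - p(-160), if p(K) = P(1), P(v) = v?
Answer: 7594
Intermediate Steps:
p(K) = 1
7595 - p(-160) = 7595 - 1*1 = 7595 - 1 = 7594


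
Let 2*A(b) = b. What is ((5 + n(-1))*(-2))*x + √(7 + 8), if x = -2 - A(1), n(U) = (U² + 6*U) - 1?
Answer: -5 + √15 ≈ -1.1270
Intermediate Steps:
n(U) = -1 + U² + 6*U
A(b) = b/2
x = -5/2 (x = -2 - 1/2 = -2 - 1*½ = -2 - ½ = -5/2 ≈ -2.5000)
((5 + n(-1))*(-2))*x + √(7 + 8) = ((5 + (-1 + (-1)² + 6*(-1)))*(-2))*(-5/2) + √(7 + 8) = ((5 + (-1 + 1 - 6))*(-2))*(-5/2) + √15 = ((5 - 6)*(-2))*(-5/2) + √15 = -1*(-2)*(-5/2) + √15 = 2*(-5/2) + √15 = -5 + √15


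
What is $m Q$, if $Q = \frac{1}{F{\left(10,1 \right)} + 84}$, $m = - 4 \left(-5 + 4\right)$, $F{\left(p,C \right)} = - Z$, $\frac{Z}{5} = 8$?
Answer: $\frac{1}{11} \approx 0.090909$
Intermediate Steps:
$Z = 40$ ($Z = 5 \cdot 8 = 40$)
$F{\left(p,C \right)} = -40$ ($F{\left(p,C \right)} = \left(-1\right) 40 = -40$)
$m = 4$ ($m = \left(-4\right) \left(-1\right) = 4$)
$Q = \frac{1}{44}$ ($Q = \frac{1}{-40 + 84} = \frac{1}{44} \approx 0.022727$)
$m Q = 4 \cdot \frac{1}{44} = \frac{1}{11}$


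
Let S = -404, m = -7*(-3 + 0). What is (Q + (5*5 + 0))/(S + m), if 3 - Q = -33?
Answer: -61/383 ≈ -0.15927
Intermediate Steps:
Q = 36 (Q = 3 - 1*(-33) = 3 + 33 = 36)
m = 21 (m = -7*(-3) = 21)
(Q + (5*5 + 0))/(S + m) = (36 + (5*5 + 0))/(-404 + 21) = (36 + (25 + 0))/(-383) = (36 + 25)*(-1/383) = 61*(-1/383) = -61/383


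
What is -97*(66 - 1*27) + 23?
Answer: -3760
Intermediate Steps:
-97*(66 - 1*27) + 23 = -97*(66 - 27) + 23 = -97*39 + 23 = -3783 + 23 = -3760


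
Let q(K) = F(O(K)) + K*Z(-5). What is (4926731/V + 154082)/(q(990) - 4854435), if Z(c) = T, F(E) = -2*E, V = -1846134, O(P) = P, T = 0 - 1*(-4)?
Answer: -284451092257/8958282158970 ≈ -0.031753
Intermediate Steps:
T = 4 (T = 0 + 4 = 4)
Z(c) = 4
q(K) = 2*K (q(K) = -2*K + K*4 = -2*K + 4*K = 2*K)
(4926731/V + 154082)/(q(990) - 4854435) = (4926731/(-1846134) + 154082)/(2*990 - 4854435) = (4926731*(-1/1846134) + 154082)/(1980 - 4854435) = (-4926731/1846134 + 154082)/(-4852455) = (284451092257/1846134)*(-1/4852455) = -284451092257/8958282158970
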